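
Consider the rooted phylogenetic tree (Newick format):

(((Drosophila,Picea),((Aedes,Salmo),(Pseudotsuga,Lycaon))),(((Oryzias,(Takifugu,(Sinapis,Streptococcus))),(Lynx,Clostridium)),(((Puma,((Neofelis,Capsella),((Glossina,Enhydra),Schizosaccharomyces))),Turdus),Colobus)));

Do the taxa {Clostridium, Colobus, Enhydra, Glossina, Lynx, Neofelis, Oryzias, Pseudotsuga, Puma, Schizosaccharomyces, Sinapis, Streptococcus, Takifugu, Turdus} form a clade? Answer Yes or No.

The MRCA of the listed taxa is the root, so the smallest clade containing them is the whole tree.
That clade also contains Aedes, Capsella, Drosophila, Lycaon, Picea, Salmo, which are not in the proposed group, so the group is not monophyletic.

No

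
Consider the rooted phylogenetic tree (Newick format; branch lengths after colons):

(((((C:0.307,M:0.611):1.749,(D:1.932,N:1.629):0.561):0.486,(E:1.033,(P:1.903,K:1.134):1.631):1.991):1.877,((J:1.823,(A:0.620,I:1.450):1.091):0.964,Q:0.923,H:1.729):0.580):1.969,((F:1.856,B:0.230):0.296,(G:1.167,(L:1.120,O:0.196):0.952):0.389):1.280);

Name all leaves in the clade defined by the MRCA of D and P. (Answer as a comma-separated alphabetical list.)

Tracing D: it sits inside (D,N).
Tracing P: it sits inside (P,K).
The smallest clade enclosing both is (((C,M),(D,N)),(E,(P,K))); the answer is its 7 terminal taxa in alphabetical order.

C, D, E, K, M, N, P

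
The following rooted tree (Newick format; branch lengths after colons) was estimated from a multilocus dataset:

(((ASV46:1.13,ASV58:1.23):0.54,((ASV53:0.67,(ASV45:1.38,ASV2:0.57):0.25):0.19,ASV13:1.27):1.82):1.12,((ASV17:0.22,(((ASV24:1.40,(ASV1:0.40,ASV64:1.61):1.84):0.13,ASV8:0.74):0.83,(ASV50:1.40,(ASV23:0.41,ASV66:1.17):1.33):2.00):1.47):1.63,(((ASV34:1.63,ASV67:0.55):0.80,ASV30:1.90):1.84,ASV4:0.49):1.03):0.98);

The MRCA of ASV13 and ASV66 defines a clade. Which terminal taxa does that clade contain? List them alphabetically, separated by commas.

Tracing ASV13: it sits inside ((ASV53,(ASV45,ASV2)),ASV13).
Tracing ASV66: it sits inside (ASV23,ASV66).
The smallest clade enclosing both is the whole tree (their MRCA is the root), so the answer is all 18 tips in alphabetical order.

ASV1, ASV13, ASV17, ASV2, ASV23, ASV24, ASV30, ASV34, ASV4, ASV45, ASV46, ASV50, ASV53, ASV58, ASV64, ASV66, ASV67, ASV8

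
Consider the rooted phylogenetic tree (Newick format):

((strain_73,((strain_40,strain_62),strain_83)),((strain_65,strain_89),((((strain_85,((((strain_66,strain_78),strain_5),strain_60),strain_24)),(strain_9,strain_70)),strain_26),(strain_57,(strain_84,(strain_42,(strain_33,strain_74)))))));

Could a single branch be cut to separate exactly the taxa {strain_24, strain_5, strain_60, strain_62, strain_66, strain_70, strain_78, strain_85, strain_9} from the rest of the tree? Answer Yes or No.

No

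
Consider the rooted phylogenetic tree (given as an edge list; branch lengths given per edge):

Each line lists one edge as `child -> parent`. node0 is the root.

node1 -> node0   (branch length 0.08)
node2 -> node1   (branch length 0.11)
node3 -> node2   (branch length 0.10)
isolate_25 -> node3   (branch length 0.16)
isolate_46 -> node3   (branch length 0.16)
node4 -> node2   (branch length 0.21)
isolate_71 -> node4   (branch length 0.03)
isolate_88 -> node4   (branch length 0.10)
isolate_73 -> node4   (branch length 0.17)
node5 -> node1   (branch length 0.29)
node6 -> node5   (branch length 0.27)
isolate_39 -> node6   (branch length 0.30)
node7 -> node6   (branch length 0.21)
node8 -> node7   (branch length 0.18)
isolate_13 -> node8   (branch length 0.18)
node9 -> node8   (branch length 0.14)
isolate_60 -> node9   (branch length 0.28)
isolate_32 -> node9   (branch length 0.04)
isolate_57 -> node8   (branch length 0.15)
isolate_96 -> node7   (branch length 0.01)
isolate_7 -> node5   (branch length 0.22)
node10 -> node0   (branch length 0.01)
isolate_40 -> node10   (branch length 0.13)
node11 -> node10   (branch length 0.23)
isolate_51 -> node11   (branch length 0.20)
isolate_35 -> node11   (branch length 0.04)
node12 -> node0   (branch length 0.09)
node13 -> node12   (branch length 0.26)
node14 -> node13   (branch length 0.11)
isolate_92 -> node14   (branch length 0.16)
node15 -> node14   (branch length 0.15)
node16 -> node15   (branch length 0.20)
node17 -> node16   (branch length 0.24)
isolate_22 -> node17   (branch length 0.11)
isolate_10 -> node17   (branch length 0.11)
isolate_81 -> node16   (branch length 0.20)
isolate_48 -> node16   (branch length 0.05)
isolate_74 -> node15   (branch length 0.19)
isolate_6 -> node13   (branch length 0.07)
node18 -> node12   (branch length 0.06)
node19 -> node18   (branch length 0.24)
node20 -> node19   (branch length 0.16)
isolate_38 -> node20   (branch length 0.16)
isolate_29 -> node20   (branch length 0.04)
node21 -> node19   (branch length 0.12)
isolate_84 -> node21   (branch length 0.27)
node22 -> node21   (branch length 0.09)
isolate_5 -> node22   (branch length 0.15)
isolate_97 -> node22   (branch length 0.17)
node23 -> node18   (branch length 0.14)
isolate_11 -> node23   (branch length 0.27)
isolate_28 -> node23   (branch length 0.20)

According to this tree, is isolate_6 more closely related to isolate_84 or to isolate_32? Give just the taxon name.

The MRCA of isolate_6 and isolate_84 subtends (((isolate_92,(((isolate_22,isolate_10),isolate_81,isolate_48),isolate_74)),isolate_6),(((isolate_38,isolate_29),(isolate_84,(isolate_5,isolate_97))),(isolate_11,isolate_28))) (14 taxa).
The MRCA of isolate_6 and isolate_32 is the root, subtending the entire tree (29 taxa).
The first is nested inside the second, so isolate_6 shares a more recent common ancestor with isolate_84.

isolate_84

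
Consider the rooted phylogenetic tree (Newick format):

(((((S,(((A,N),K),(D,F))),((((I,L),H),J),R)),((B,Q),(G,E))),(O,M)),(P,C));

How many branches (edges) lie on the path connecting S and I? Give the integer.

7

The MRCA of S and I is the node subtending ((S,(((A,N),K),(D,F))),((((I,L),H),J),R)).
From S up to that node: 2 branches. From I up to the same node: 5 branches. Total: 2 + 5 = 7.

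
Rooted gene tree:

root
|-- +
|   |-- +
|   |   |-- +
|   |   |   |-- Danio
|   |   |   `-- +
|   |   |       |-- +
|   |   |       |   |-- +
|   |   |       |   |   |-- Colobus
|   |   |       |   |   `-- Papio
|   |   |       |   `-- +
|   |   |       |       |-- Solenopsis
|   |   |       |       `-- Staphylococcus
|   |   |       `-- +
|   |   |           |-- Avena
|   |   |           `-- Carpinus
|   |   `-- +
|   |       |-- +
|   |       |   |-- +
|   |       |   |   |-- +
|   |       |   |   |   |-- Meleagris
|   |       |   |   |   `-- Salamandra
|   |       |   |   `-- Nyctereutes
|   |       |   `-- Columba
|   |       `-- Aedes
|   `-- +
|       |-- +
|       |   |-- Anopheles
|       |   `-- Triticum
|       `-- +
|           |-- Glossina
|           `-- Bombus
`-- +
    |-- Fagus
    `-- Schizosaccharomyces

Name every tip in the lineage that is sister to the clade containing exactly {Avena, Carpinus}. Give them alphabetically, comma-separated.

The clade containing exactly {Avena, Carpinus} attaches to the tree at the node subtending (((Colobus,Papio),(Solenopsis,Staphylococcus)),(Avena,Carpinus)).
The other lineage descending from that same node — the sister group — is ((Colobus,Papio),(Solenopsis,Staphylococcus)); its 4 tips in alphabetical order are the answer.

Colobus, Papio, Solenopsis, Staphylococcus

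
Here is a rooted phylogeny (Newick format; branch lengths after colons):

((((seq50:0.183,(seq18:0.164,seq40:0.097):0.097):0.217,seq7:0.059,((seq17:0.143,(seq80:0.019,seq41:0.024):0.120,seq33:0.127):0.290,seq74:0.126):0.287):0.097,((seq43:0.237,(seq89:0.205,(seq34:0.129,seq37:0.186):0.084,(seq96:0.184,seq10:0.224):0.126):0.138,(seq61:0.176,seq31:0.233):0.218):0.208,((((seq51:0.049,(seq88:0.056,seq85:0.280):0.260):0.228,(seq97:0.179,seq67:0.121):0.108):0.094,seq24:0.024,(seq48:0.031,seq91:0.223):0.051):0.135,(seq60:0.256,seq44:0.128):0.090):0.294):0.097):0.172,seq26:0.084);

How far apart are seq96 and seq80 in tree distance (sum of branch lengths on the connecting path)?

The path runs seq96 → … → MRCA → … → seq80; the MRCA is the node subtending (((seq50,(seq18,seq40)),seq7,((seq17,(seq80,seq41),seq33),seq74)),((seq43,(seq89,(seq34,seq37),(seq96,seq10)),(seq61,seq31)),((((seq51,(seq88,seq85)),(seq97,seq67)),seq24,(seq48,seq91)),(seq60,seq44)))).
Branch lengths along that path: 0.184 + 0.126 + 0.138 + 0.208 + 0.097 + 0.097 + 0.287 + 0.290 + 0.120 + 0.019 = 1.566.

1.566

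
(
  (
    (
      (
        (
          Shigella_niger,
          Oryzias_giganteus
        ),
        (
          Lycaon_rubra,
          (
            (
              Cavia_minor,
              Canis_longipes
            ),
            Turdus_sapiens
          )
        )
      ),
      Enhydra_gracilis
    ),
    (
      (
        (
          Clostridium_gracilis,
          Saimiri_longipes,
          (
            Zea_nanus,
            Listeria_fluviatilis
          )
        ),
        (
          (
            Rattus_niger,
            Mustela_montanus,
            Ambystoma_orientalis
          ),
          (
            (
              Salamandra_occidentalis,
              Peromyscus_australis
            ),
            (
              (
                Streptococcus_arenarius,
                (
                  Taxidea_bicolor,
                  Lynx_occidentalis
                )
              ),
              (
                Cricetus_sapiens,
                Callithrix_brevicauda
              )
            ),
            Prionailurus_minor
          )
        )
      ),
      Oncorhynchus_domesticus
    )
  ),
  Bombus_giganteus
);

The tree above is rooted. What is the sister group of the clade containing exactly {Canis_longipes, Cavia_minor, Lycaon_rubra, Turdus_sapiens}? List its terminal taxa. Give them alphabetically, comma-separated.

Oryzias_giganteus, Shigella_niger

The clade containing exactly {Canis_longipes, Cavia_minor, Lycaon_rubra, Turdus_sapiens} attaches to the tree at the node subtending ((Shigella_niger,Oryzias_giganteus),(Lycaon_rubra,((Cavia_minor,Canis_longipes),Turdus_sapiens))).
The other lineage descending from that same node — the sister group — is (Shigella_niger,Oryzias_giganteus); its 2 tips in alphabetical order are the answer.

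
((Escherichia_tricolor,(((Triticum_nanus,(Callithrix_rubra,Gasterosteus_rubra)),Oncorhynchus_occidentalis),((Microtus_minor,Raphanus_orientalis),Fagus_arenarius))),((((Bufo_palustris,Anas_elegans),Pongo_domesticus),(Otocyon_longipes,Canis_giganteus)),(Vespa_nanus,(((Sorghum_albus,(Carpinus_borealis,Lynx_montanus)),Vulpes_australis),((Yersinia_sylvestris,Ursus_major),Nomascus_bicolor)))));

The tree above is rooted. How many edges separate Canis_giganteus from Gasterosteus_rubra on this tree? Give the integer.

The MRCA of Canis_giganteus and Gasterosteus_rubra is the root of the tree.
From Canis_giganteus up to that node: 4 branches. From Gasterosteus_rubra up to the same node: 6 branches. Total: 4 + 6 = 10.

10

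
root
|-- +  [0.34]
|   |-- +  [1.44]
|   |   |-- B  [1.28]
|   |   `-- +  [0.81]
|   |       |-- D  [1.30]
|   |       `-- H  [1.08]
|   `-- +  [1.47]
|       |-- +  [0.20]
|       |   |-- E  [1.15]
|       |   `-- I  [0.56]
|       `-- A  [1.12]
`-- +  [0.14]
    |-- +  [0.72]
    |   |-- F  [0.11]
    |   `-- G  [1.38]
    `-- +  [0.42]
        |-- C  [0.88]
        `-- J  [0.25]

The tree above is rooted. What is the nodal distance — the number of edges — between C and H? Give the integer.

7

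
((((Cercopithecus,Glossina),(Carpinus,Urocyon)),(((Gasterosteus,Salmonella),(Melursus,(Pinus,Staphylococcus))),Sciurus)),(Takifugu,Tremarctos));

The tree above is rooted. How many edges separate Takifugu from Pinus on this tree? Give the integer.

8

The MRCA of Takifugu and Pinus is the root of the tree.
From Takifugu up to that node: 2 branches. From Pinus up to the same node: 6 branches. Total: 2 + 6 = 8.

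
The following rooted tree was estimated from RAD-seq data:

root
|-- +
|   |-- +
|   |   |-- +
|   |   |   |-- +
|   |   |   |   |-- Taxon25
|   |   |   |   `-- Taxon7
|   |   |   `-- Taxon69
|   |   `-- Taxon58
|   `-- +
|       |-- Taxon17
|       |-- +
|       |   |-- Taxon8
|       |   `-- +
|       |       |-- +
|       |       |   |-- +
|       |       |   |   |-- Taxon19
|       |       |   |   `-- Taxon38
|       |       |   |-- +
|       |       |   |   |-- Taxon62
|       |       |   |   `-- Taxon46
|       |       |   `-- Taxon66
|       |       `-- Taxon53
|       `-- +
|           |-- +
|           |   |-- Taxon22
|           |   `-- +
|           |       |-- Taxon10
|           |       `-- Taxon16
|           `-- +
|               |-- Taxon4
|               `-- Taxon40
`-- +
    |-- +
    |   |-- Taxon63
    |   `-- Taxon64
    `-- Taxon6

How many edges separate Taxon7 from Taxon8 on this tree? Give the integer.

The MRCA of Taxon7 and Taxon8 is the node subtending ((((Taxon25,Taxon7),Taxon69),Taxon58),(Taxon17,(Taxon8,(((Taxon19,Taxon38),(Taxon62,Taxon46),Taxon66),Taxon53)),((Taxon22,(Taxon10,Taxon16)),(Taxon4,Taxon40)))).
From Taxon7 up to that node: 4 branches. From Taxon8 up to the same node: 3 branches. Total: 4 + 3 = 7.

7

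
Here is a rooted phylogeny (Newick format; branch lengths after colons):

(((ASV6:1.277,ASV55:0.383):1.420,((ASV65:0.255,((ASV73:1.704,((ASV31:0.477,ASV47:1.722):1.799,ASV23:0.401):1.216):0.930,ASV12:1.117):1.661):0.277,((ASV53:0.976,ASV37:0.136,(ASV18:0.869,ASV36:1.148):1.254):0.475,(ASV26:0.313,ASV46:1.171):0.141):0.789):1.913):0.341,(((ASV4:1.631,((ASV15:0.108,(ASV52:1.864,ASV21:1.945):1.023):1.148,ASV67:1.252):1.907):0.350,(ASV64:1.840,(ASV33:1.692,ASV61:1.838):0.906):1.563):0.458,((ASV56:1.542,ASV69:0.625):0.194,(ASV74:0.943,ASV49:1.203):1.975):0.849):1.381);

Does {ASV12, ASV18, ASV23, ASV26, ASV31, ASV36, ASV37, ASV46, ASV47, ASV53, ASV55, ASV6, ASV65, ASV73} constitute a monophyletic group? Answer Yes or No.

The most recent common ancestor of these taxa subtends ((ASV6,ASV55),((ASV65,((ASV73,((ASV31,ASV47),ASV23)),ASV12)),((ASV53,ASV37,(ASV18,ASV36)),(ASV26,ASV46)))).
That clade has exactly 14 tips — every listed taxon and nothing else — so the group is monophyletic.

Yes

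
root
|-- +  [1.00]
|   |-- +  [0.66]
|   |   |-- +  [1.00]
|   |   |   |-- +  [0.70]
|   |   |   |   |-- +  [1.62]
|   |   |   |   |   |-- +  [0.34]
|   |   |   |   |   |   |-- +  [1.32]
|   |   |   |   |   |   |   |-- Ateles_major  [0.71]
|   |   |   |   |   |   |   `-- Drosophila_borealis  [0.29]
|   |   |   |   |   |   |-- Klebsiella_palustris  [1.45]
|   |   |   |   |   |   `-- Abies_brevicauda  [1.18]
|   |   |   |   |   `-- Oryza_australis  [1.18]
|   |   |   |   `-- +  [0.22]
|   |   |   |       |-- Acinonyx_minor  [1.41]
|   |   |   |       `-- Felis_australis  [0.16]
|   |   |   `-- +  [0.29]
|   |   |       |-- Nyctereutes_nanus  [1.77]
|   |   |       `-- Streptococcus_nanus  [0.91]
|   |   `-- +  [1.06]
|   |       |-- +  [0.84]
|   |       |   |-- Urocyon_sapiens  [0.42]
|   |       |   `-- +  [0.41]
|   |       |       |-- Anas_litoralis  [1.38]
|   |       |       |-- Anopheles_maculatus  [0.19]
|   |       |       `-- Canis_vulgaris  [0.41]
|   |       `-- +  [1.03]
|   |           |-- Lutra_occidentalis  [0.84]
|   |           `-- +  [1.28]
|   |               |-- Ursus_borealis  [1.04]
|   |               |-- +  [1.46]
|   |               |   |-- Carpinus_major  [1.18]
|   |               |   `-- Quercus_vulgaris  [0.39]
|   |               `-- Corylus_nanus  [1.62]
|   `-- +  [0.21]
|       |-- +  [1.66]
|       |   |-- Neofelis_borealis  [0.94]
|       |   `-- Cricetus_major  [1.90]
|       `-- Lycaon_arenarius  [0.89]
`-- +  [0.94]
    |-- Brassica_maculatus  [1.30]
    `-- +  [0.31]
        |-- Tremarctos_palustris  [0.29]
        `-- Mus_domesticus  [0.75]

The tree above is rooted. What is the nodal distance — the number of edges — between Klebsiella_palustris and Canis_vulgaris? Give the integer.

The MRCA of Klebsiella_palustris and Canis_vulgaris is the node subtending ((((((Ateles_major,Drosophila_borealis),Klebsiella_palustris,Abies_brevicauda),Oryza_australis),(Acinonyx_minor,Felis_australis)),(Nyctereutes_nanus,Streptococcus_nanus)),((Urocyon_sapiens,(Anas_litoralis,Anopheles_maculatus,Canis_vulgaris)),(Lutra_occidentalis,(Ursus_borealis,(Carpinus_major,Quercus_vulgaris),Corylus_nanus)))).
From Klebsiella_palustris up to that node: 5 branches. From Canis_vulgaris up to the same node: 4 branches. Total: 5 + 4 = 9.

9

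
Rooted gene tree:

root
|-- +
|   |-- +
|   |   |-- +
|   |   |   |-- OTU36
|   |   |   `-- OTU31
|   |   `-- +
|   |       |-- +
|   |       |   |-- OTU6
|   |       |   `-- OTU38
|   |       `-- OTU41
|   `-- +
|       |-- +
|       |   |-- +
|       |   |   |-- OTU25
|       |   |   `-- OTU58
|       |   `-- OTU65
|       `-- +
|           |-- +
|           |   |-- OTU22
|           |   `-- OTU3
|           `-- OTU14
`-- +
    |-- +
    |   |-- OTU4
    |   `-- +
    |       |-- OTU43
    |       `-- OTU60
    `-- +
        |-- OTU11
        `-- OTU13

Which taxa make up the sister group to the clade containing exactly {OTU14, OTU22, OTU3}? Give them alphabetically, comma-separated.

OTU25, OTU58, OTU65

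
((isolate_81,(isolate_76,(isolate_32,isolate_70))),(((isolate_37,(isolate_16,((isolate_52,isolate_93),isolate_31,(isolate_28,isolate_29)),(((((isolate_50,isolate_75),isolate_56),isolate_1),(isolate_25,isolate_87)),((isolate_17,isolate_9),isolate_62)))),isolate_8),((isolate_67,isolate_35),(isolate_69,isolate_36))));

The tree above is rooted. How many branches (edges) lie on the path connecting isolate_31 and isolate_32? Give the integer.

The MRCA of isolate_31 and isolate_32 is the root of the tree.
From isolate_31 up to that node: 6 branches. From isolate_32 up to the same node: 4 branches. Total: 6 + 4 = 10.

10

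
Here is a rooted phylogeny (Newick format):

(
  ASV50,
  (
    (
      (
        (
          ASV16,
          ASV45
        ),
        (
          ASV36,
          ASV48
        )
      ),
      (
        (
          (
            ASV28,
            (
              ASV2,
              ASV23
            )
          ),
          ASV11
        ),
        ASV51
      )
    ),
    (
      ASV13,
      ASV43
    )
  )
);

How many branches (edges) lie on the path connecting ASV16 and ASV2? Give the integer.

The MRCA of ASV16 and ASV2 is the node subtending (((ASV16,ASV45),(ASV36,ASV48)),(((ASV28,(ASV2,ASV23)),ASV11),ASV51)).
From ASV16 up to that node: 3 branches. From ASV2 up to the same node: 5 branches. Total: 3 + 5 = 8.

8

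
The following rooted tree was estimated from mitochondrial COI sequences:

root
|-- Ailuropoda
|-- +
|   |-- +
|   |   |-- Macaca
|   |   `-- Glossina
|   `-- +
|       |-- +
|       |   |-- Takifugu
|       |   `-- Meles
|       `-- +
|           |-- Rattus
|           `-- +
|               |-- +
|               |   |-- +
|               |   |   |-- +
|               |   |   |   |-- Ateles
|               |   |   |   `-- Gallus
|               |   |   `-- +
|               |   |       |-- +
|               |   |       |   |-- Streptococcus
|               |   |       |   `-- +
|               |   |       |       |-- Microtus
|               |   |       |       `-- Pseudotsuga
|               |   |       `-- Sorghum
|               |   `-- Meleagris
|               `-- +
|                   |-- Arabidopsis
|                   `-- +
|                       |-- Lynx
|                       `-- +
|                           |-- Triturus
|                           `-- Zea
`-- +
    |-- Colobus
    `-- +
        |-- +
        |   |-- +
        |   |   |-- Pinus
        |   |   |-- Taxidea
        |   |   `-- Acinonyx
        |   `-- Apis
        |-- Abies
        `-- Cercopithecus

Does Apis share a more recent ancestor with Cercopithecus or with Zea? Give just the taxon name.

The MRCA of Apis and Cercopithecus subtends (((Pinus,Taxidea,Acinonyx),Apis),Abies,Cercopithecus) (6 taxa).
The MRCA of Apis and Zea is the root, subtending the entire tree (24 taxa).
The first is nested inside the second, so Apis shares a more recent common ancestor with Cercopithecus.

Cercopithecus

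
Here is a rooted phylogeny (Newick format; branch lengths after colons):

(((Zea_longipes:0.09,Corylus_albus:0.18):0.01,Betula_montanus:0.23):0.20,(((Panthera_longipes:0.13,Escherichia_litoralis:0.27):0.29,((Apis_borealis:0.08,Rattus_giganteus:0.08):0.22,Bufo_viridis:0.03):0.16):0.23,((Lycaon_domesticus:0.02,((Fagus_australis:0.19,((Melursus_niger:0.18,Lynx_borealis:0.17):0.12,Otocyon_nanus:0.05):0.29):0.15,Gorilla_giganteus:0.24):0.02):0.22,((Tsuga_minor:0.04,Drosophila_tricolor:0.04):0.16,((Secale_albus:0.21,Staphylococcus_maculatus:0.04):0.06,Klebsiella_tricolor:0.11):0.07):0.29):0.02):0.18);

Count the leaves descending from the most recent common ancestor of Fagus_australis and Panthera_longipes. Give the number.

16

The MRCA of Fagus_australis and Panthera_longipes is the node subtending (((Panthera_longipes,Escherichia_litoralis),((Apis_borealis,Rattus_giganteus),Bufo_viridis)),((Lycaon_domesticus,((Fagus_australis,((Melursus_niger,Lynx_borealis),Otocyon_nanus)),Gorilla_giganteus)),((Tsuga_minor,Drosophila_tricolor),((Secale_albus,Staphylococcus_maculatus),Klebsiella_tricolor)))).
That clade contains 16 terminal taxa: Apis_borealis, Bufo_viridis, Drosophila_tricolor, Escherichia_litoralis, Fagus_australis, Gorilla_giganteus, Klebsiella_tricolor, Lycaon_domesticus, Lynx_borealis, Melursus_niger, Otocyon_nanus, Panthera_longipes, Rattus_giganteus, Secale_albus, Staphylococcus_maculatus, Tsuga_minor.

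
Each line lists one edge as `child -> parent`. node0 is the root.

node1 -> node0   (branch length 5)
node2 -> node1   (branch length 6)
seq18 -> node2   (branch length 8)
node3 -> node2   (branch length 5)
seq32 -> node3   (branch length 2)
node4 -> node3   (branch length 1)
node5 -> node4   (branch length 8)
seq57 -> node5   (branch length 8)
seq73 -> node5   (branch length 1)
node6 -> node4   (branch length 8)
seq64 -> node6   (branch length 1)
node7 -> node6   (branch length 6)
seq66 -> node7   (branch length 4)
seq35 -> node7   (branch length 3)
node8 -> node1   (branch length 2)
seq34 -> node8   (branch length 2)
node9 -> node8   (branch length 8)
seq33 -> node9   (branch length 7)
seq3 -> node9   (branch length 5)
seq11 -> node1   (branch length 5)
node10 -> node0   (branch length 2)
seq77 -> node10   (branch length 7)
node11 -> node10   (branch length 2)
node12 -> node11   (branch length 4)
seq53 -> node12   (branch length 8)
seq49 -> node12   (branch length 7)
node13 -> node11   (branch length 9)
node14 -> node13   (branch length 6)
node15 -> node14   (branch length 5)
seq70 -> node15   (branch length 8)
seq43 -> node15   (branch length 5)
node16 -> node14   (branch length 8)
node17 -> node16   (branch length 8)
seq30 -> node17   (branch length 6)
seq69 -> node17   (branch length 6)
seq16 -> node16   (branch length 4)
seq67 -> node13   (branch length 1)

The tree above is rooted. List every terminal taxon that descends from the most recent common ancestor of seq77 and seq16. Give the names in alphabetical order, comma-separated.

seq16, seq30, seq43, seq49, seq53, seq67, seq69, seq70, seq77

Tracing seq77: it sits inside (seq77,((seq53,seq49),(((seq70,seq43),((seq30,seq69),seq16)),seq67))).
Tracing seq16: it sits inside ((seq30,seq69),seq16).
The smallest clade enclosing both is (seq77,((seq53,seq49),(((seq70,seq43),((seq30,seq69),seq16)),seq67))); the answer is its 9 terminal taxa in alphabetical order.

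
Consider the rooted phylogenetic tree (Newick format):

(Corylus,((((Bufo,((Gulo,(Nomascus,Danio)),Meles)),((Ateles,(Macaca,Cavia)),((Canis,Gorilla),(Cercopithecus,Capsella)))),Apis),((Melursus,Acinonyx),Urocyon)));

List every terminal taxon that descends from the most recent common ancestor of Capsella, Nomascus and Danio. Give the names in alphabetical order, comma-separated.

Tracing Capsella: it sits inside (Cercopithecus,Capsella).
Tracing Nomascus: it sits inside (Nomascus,Danio).
Tracing Danio: it sits inside (Nomascus,Danio).
The smallest clade enclosing all 3 is ((Bufo,((Gulo,(Nomascus,Danio)),Meles)),((Ateles,(Macaca,Cavia)),((Canis,Gorilla),(Cercopithecus,Capsella)))); the answer is its 12 terminal taxa in alphabetical order.

Ateles, Bufo, Canis, Capsella, Cavia, Cercopithecus, Danio, Gorilla, Gulo, Macaca, Meles, Nomascus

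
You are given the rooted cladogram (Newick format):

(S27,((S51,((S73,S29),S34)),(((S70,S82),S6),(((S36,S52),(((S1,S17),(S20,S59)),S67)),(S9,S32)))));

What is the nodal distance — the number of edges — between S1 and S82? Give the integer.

The MRCA of S1 and S82 is the node subtending (((S70,S82),S6),(((S36,S52),(((S1,S17),(S20,S59)),S67)),(S9,S32))).
From S1 up to that node: 6 branches. From S82 up to the same node: 3 branches. Total: 6 + 3 = 9.

9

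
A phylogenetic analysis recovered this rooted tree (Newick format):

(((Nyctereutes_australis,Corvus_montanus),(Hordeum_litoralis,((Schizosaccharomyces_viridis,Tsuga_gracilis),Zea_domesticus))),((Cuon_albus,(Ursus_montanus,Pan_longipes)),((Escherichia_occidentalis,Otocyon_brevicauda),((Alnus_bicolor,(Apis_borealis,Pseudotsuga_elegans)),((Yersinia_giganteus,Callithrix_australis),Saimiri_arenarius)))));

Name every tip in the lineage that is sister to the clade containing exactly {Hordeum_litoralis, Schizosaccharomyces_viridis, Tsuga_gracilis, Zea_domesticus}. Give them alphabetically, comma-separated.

The clade containing exactly {Hordeum_litoralis, Schizosaccharomyces_viridis, Tsuga_gracilis, Zea_domesticus} attaches to the tree at the node subtending ((Nyctereutes_australis,Corvus_montanus),(Hordeum_litoralis,((Schizosaccharomyces_viridis,Tsuga_gracilis),Zea_domesticus))).
The other lineage descending from that same node — the sister group — is (Nyctereutes_australis,Corvus_montanus); its 2 tips in alphabetical order are the answer.

Corvus_montanus, Nyctereutes_australis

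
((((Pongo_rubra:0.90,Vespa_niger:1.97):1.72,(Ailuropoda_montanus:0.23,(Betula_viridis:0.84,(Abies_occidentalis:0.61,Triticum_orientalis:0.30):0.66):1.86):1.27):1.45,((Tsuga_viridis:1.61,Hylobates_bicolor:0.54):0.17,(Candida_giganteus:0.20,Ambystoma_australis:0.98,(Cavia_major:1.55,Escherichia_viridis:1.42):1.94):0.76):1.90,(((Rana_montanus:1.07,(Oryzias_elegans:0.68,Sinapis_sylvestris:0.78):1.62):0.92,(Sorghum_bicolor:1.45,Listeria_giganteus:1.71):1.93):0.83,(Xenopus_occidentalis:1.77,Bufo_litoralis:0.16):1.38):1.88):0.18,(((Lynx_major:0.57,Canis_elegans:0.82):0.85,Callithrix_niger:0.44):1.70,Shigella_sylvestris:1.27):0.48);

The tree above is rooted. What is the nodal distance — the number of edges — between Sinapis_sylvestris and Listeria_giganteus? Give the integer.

5

The MRCA of Sinapis_sylvestris and Listeria_giganteus is the node subtending ((Rana_montanus,(Oryzias_elegans,Sinapis_sylvestris)),(Sorghum_bicolor,Listeria_giganteus)).
From Sinapis_sylvestris up to that node: 3 branches. From Listeria_giganteus up to the same node: 2 branches. Total: 3 + 2 = 5.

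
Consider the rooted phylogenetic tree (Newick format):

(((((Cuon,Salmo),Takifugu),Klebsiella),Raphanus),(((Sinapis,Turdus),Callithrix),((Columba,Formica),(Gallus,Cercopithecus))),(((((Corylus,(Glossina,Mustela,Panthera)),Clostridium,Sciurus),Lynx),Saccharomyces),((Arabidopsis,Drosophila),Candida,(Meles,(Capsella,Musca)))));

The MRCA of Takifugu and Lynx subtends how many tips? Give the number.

26

The MRCA of Takifugu and Lynx is the root, so the clade is the entire tree.
That clade contains 26 terminal taxa: Arabidopsis, Callithrix, Candida, Capsella, Cercopithecus, Clostridium, Columba, Corylus, Cuon, Drosophila, Formica, Gallus, Glossina, Klebsiella, Lynx, Meles, Musca, Mustela, Panthera, Raphanus, Saccharomyces, Salmo, Sciurus, Sinapis, Takifugu, Turdus.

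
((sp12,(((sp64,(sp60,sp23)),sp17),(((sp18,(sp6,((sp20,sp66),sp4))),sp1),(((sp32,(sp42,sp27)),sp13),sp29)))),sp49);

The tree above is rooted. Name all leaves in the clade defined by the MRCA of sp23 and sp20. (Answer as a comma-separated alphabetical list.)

Tracing sp23: it sits inside (sp60,sp23).
Tracing sp20: it sits inside (sp20,sp66).
The smallest clade enclosing both is (((sp64,(sp60,sp23)),sp17),(((sp18,(sp6,((sp20,sp66),sp4))),sp1),(((sp32,(sp42,sp27)),sp13),sp29))); the answer is its 15 terminal taxa in alphabetical order.

sp1, sp13, sp17, sp18, sp20, sp23, sp27, sp29, sp32, sp4, sp42, sp6, sp60, sp64, sp66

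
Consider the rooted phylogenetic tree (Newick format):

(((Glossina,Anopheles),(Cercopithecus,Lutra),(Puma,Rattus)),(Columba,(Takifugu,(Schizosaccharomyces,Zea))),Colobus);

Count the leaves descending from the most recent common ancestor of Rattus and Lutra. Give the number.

6

The MRCA of Rattus and Lutra is the node subtending ((Glossina,Anopheles),(Cercopithecus,Lutra),(Puma,Rattus)).
That clade contains 6 terminal taxa: Anopheles, Cercopithecus, Glossina, Lutra, Puma, Rattus.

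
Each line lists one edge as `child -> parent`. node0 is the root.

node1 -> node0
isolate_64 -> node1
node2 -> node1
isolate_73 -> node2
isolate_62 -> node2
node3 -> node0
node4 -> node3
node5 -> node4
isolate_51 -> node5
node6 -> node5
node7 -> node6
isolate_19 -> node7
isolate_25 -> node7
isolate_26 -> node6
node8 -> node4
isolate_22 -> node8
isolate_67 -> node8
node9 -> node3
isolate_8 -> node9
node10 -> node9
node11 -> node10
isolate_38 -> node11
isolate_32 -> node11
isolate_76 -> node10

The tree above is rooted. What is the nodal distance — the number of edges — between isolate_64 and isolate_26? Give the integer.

The MRCA of isolate_64 and isolate_26 is the root of the tree.
From isolate_64 up to that node: 2 branches. From isolate_26 up to the same node: 5 branches. Total: 2 + 5 = 7.

7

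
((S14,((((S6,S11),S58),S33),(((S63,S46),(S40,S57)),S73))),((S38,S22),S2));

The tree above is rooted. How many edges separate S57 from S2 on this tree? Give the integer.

The MRCA of S57 and S2 is the root of the tree.
From S57 up to that node: 6 branches. From S2 up to the same node: 2 branches. Total: 6 + 2 = 8.

8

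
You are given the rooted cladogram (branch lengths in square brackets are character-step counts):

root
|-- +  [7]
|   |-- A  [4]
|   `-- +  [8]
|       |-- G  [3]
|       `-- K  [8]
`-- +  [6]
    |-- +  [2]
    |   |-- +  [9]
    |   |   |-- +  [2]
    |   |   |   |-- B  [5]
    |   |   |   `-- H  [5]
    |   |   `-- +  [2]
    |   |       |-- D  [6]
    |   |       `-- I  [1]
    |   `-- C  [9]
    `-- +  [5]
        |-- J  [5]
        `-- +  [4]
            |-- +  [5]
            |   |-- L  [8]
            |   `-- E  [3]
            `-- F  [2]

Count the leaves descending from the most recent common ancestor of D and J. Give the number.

The MRCA of D and J is the node subtending ((((B,H),(D,I)),C),(J,((L,E),F))).
That clade contains 9 terminal taxa: B, C, D, E, F, H, I, J, L.

9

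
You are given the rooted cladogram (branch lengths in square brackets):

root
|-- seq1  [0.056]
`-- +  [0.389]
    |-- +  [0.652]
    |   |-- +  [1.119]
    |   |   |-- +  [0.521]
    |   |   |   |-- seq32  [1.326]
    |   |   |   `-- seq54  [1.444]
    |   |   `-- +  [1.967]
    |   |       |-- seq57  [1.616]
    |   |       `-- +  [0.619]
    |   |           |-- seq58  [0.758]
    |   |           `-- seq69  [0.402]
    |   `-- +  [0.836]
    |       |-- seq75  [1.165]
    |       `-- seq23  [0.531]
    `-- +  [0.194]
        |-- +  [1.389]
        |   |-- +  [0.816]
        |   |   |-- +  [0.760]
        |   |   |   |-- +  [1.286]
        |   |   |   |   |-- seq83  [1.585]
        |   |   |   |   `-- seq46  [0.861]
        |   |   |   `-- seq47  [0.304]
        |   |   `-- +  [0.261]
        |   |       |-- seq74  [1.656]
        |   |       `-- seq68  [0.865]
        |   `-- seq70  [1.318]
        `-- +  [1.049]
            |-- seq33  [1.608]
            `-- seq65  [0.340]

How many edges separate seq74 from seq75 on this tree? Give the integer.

8

The MRCA of seq74 and seq75 is the node subtending ((((seq32,seq54),(seq57,(seq58,seq69))),(seq75,seq23)),(((((seq83,seq46),seq47),(seq74,seq68)),seq70),(seq33,seq65))).
From seq74 up to that node: 5 branches. From seq75 up to the same node: 3 branches. Total: 5 + 3 = 8.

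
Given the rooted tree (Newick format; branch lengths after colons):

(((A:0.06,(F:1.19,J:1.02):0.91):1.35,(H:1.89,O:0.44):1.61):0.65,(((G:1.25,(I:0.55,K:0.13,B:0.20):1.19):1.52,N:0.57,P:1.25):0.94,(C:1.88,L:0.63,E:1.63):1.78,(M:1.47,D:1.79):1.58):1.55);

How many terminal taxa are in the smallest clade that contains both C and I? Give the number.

The MRCA of C and I is the node subtending (((G,(I,K,B)),N,P),(C,L,E),(M,D)).
That clade contains 11 terminal taxa: B, C, D, E, G, I, K, L, M, N, P.

11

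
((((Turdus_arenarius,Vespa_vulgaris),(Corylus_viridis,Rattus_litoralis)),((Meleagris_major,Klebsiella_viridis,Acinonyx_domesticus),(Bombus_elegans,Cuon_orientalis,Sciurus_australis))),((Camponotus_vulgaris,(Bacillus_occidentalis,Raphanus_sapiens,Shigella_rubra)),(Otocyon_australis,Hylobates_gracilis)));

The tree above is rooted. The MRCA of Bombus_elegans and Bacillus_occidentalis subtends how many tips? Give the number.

16

The MRCA of Bombus_elegans and Bacillus_occidentalis is the root, so the clade is the entire tree.
That clade contains 16 terminal taxa: Acinonyx_domesticus, Bacillus_occidentalis, Bombus_elegans, Camponotus_vulgaris, Corylus_viridis, Cuon_orientalis, Hylobates_gracilis, Klebsiella_viridis, Meleagris_major, Otocyon_australis, Raphanus_sapiens, Rattus_litoralis, Sciurus_australis, Shigella_rubra, Turdus_arenarius, Vespa_vulgaris.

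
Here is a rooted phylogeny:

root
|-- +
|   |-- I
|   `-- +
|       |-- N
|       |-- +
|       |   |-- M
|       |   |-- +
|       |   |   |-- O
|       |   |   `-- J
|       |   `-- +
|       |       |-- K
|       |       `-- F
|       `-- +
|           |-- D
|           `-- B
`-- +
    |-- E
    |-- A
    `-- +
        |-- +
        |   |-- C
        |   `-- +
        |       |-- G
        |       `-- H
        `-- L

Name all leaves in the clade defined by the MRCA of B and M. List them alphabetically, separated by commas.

B, D, F, J, K, M, N, O

Tracing B: it sits inside (D,B).
Tracing M: it sits inside (M,(O,J),(K,F)).
The smallest clade enclosing both is (N,(M,(O,J),(K,F)),(D,B)); the answer is its 8 terminal taxa in alphabetical order.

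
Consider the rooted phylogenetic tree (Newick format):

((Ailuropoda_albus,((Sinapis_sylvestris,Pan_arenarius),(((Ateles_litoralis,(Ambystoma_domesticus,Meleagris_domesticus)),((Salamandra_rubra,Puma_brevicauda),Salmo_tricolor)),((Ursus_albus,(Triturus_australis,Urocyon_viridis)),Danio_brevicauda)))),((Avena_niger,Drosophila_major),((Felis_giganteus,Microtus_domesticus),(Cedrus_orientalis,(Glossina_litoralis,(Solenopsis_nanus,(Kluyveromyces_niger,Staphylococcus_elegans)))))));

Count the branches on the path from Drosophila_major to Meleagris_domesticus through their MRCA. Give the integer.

10

The MRCA of Drosophila_major and Meleagris_domesticus is the root of the tree.
From Drosophila_major up to that node: 3 branches. From Meleagris_domesticus up to the same node: 7 branches. Total: 3 + 7 = 10.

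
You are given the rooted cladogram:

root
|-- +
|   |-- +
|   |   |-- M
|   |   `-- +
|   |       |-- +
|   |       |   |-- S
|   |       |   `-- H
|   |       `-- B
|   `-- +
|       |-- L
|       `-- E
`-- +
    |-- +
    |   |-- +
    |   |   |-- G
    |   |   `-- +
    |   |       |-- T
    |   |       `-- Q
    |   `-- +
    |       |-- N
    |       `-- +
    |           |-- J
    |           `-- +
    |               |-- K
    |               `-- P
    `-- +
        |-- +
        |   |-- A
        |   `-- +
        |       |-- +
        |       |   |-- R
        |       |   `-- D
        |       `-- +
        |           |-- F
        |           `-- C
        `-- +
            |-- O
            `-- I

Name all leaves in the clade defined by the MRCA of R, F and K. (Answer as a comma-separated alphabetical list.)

Tracing R: it sits inside (R,D).
Tracing F: it sits inside (F,C).
Tracing K: it sits inside (K,P).
The smallest clade enclosing all 3 is (((G,(T,Q)),(N,(J,(K,P)))),((A,((R,D),(F,C))),(O,I))); the answer is its 14 terminal taxa in alphabetical order.

A, C, D, F, G, I, J, K, N, O, P, Q, R, T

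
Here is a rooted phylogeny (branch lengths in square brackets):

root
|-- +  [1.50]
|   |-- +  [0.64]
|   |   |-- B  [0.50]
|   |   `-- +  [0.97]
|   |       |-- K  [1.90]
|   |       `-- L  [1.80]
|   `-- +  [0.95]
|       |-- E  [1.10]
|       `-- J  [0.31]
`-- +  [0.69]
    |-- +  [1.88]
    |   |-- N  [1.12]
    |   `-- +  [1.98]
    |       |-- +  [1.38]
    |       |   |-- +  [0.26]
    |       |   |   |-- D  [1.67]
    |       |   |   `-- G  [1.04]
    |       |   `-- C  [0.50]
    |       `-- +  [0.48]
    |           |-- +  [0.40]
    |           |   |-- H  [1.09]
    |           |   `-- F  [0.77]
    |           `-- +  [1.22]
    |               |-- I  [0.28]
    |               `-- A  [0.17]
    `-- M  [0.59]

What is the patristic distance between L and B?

The path runs L → … → MRCA → … → B; the MRCA is the node subtending (B,(K,L)).
Branch lengths along that path: 1.80 + 0.97 + 0.50 = 3.27.

3.27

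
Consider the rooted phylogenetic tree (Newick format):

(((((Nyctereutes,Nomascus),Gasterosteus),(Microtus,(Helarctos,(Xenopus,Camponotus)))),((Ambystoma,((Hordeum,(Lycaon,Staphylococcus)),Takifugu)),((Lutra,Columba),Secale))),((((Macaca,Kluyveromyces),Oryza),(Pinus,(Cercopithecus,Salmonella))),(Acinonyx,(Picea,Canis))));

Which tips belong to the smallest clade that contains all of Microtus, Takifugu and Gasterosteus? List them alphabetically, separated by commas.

Tracing Microtus: it sits inside (Microtus,(Helarctos,(Xenopus,Camponotus))).
Tracing Takifugu: it sits inside ((Hordeum,(Lycaon,Staphylococcus)),Takifugu).
Tracing Gasterosteus: it sits inside ((Nyctereutes,Nomascus),Gasterosteus).
The smallest clade enclosing all 3 is ((((Nyctereutes,Nomascus),Gasterosteus),(Microtus,(Helarctos,(Xenopus,Camponotus)))),((Ambystoma,((Hordeum,(Lycaon,Staphylococcus)),Takifugu)),((Lutra,Columba),Secale))); the answer is its 15 terminal taxa in alphabetical order.

Ambystoma, Camponotus, Columba, Gasterosteus, Helarctos, Hordeum, Lutra, Lycaon, Microtus, Nomascus, Nyctereutes, Secale, Staphylococcus, Takifugu, Xenopus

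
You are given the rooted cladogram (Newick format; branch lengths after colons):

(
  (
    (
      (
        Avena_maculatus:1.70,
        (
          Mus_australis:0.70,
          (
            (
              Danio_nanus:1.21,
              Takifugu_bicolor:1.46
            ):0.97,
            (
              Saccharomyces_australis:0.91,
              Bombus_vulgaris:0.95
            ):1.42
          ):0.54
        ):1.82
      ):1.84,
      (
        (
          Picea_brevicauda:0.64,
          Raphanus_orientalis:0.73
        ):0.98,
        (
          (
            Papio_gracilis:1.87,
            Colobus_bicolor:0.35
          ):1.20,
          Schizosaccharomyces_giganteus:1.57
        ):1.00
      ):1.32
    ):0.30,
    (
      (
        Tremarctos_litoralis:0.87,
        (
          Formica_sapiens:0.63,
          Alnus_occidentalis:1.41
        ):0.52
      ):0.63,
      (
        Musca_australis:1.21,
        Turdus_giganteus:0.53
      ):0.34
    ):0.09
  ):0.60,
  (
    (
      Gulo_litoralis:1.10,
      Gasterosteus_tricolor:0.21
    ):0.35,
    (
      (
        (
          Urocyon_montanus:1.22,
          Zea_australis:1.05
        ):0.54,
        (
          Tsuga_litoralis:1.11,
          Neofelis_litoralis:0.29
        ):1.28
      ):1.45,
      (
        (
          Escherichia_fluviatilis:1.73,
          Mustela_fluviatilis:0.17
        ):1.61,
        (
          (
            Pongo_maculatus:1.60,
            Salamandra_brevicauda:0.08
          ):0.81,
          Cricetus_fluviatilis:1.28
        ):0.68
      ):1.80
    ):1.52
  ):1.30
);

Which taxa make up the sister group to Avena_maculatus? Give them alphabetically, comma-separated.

Bombus_vulgaris, Danio_nanus, Mus_australis, Saccharomyces_australis, Takifugu_bicolor

Avena_maculatus attaches to the tree at the node subtending (Avena_maculatus,(Mus_australis,((Danio_nanus,Takifugu_bicolor),(Saccharomyces_australis,Bombus_vulgaris)))).
The other lineage descending from that same node — the sister group — is (Mus_australis,((Danio_nanus,Takifugu_bicolor),(Saccharomyces_australis,Bombus_vulgaris))); its 5 tips in alphabetical order are the answer.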